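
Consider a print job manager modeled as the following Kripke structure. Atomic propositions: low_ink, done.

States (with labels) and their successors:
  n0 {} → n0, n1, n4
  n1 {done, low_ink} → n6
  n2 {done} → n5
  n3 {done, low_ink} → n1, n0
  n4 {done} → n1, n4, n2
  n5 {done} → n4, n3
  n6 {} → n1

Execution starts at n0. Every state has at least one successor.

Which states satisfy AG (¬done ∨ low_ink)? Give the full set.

States satisfying ¬done ∨ low_ink: {n0, n1, n3, n6}.
States satisfying AG (¬done ∨ low_ink): {n1, n6}.

{n1, n6}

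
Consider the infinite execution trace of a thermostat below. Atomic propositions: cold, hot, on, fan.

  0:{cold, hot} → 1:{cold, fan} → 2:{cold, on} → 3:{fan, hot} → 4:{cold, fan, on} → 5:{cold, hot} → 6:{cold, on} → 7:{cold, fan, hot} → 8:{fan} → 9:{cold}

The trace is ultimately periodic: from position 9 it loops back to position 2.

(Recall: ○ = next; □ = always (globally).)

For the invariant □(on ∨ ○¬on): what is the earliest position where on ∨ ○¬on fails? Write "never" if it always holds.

Check on ∨ ○¬on at each position in order: 0 ✓.
At position 1 the labels are {cold, fan} and the next position 2 has {cold, on}, so on ∨ ○¬on is false there. This is the first violation.

1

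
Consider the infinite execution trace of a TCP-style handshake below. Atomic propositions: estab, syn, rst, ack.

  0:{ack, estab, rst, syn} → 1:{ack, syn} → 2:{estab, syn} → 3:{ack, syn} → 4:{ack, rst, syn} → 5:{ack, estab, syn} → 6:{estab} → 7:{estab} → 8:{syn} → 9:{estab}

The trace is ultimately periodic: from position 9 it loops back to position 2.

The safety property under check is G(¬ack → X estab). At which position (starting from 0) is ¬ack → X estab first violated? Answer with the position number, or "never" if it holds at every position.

Check ¬ack → X estab at each position in order: 0 ✓, 1 ✓.
At position 2 the labels are {estab, syn} and the next position 3 has {ack, syn}, so ¬ack → X estab is false there. This is the first violation.

2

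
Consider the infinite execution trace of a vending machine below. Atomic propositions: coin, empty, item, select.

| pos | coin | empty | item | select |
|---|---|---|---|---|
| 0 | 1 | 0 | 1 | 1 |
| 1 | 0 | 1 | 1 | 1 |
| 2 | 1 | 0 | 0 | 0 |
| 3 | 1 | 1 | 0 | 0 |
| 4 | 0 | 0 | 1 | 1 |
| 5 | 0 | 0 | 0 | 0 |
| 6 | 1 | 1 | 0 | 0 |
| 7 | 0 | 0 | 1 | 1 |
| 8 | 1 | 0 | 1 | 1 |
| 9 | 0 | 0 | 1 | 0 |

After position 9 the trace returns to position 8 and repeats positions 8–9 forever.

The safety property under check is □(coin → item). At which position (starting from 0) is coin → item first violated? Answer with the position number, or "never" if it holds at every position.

2

Check coin → item at each position in order: 0 ✓, 1 ✓.
At position 2 the labels are {coin}, so coin → item is false there. This is the first violation.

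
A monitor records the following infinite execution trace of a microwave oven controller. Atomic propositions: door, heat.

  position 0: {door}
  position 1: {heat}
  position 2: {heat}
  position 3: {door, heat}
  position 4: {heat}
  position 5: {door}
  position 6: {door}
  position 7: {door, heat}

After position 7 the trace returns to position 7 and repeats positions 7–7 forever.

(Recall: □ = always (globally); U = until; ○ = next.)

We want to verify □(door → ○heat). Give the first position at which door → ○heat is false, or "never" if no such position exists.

5

Check door → ○heat at each position in order: 0 ✓, 1 ✓, 2 ✓, 3 ✓, 4 ✓.
At position 5 the labels are {door} and the next position 6 has {door}, so door → ○heat is false there. This is the first violation.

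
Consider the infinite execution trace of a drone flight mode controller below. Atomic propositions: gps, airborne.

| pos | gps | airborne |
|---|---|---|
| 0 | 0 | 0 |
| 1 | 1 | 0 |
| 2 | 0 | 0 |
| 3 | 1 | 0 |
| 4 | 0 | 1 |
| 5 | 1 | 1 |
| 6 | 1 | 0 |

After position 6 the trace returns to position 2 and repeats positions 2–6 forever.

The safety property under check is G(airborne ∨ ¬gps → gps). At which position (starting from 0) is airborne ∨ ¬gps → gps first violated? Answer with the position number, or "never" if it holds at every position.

At position 0 the labels are {}, so airborne ∨ ¬gps → gps is false there. This is the first violation.

0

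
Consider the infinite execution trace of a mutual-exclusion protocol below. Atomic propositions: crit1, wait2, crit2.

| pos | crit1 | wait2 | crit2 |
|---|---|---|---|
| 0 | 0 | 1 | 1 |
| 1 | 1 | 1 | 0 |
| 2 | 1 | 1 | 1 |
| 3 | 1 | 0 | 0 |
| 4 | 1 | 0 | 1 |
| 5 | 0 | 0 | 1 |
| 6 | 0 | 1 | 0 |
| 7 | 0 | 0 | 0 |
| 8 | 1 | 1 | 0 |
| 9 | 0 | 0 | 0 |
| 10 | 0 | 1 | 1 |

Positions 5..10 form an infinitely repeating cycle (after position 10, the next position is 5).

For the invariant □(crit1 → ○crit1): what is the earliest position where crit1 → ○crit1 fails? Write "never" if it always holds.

Check crit1 → ○crit1 at each position in order: 0 ✓, 1 ✓, 2 ✓, 3 ✓.
At position 4 the labels are {crit1, crit2} and the next position 5 has {crit2}, so crit1 → ○crit1 is false there. This is the first violation.

4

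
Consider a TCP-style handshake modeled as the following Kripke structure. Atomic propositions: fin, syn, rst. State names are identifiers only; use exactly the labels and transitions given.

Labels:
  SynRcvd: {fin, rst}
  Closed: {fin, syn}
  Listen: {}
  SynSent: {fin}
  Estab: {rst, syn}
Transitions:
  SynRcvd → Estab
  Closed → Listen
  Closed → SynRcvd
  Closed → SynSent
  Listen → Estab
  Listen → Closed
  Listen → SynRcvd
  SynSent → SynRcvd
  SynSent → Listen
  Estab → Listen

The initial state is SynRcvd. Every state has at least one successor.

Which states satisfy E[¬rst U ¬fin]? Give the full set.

States satisfying ¬rst: {Closed, Listen, SynSent}.
States satisfying ¬fin: {Listen, Estab}.
States satisfying E[¬rst U ¬fin]: {Closed, Listen, SynSent, Estab}.

{Closed, Listen, SynSent, Estab}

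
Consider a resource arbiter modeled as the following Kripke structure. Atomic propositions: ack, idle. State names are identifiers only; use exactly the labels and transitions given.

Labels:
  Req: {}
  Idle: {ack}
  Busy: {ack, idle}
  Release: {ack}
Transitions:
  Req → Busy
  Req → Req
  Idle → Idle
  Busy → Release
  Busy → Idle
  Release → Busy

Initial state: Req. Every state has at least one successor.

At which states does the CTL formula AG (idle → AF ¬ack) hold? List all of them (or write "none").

States satisfying idle → AF ¬ack: {Req, Idle, Release}.
States satisfying AG (idle → AF ¬ack): {Idle}.

{Idle}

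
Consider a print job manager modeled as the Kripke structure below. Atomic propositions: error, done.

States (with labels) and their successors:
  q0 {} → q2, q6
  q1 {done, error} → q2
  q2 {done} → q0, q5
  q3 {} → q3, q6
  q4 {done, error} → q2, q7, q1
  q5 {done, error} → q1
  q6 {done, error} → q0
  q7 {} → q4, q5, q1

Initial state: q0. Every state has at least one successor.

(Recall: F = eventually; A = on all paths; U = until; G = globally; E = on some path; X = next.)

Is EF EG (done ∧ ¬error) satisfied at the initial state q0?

States satisfying EG (done ∧ ¬error): ∅.
States satisfying EF EG (done ∧ ¬error): ∅.
No suitable path/successor from q0 witnesses the formula.
q0 ∉ Sat(EF EG (done ∧ ¬error)).

Violated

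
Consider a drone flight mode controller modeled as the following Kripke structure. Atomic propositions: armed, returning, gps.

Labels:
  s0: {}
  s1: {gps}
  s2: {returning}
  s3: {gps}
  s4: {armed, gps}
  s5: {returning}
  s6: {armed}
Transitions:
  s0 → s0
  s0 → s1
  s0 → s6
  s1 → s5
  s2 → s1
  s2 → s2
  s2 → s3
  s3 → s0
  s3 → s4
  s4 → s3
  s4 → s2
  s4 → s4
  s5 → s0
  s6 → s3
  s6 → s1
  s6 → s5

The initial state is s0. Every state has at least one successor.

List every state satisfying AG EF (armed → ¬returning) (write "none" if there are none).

{s0, s1, s2, s3, s4, s5, s6}

States satisfying EF (armed → ¬returning): {s0, s1, s2, s3, s4, s5, s6}.
States satisfying AG EF (armed → ¬returning): {s0, s1, s2, s3, s4, s5, s6}.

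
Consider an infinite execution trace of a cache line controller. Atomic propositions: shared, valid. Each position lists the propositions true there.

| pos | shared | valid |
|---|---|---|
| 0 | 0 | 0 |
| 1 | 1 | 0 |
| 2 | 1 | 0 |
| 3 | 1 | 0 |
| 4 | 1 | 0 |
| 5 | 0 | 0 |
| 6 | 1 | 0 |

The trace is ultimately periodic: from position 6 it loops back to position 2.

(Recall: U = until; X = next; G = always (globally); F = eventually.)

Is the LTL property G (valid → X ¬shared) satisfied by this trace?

Satisfied

valid → X ¬shared holds at every position 0..6, and those are all positions ever visited, so G (valid → X ¬shared) holds.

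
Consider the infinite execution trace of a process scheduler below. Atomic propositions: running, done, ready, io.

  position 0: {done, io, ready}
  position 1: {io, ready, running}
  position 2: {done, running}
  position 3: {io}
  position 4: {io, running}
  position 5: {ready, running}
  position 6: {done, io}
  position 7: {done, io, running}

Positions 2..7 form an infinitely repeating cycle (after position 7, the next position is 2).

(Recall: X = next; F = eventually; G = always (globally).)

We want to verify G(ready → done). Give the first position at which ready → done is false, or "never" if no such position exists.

Check ready → done at each position in order: 0 ✓.
At position 1 the labels are {io, ready, running}, so ready → done is false there. This is the first violation.

1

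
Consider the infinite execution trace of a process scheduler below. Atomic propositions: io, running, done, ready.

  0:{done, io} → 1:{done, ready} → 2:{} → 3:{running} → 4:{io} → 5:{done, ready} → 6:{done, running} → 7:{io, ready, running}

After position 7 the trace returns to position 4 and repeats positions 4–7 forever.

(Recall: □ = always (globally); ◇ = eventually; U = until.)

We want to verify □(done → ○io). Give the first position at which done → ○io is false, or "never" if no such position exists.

0

At position 0 the labels are {done, io} and the next position 1 has {done, ready}, so done → ○io is false there. This is the first violation.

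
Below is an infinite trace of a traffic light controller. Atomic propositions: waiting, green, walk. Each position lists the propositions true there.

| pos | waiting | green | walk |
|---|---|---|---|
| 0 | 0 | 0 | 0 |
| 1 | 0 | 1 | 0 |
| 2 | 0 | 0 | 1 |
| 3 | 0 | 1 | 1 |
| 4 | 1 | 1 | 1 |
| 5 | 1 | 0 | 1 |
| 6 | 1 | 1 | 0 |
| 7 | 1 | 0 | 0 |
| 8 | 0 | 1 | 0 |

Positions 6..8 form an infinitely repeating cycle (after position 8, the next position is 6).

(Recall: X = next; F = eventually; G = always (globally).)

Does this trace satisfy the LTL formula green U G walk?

Walking from position 0: at position 0, G walk has not yet held and green fails, so green U G walk is false.

Does not hold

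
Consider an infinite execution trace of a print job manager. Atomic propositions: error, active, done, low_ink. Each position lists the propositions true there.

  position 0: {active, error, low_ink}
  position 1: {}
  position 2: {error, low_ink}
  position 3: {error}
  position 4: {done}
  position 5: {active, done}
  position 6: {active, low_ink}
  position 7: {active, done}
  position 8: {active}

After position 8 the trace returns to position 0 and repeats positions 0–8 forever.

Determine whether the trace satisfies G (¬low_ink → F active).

Yes

¬low_ink → F active holds at every position 0..8, and those are all positions ever visited, so G (¬low_ink → F active) holds.
Positions where ¬low_ink holds: 1, 3, 4, 5, 7, 8.
Check F active at each: 1→ok, 3→ok, 4→ok, 5→ok, 7→ok, 8→ok.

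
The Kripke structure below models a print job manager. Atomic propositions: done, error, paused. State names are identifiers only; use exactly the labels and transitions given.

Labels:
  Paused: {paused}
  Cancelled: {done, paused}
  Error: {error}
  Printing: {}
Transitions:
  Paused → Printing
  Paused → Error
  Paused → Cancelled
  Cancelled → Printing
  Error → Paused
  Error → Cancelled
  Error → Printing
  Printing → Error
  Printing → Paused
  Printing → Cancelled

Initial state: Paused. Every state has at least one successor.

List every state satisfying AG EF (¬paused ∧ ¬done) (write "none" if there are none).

States satisfying EF (¬paused ∧ ¬done): {Paused, Cancelled, Error, Printing}.
States satisfying AG EF (¬paused ∧ ¬done): {Paused, Cancelled, Error, Printing}.

{Paused, Cancelled, Error, Printing}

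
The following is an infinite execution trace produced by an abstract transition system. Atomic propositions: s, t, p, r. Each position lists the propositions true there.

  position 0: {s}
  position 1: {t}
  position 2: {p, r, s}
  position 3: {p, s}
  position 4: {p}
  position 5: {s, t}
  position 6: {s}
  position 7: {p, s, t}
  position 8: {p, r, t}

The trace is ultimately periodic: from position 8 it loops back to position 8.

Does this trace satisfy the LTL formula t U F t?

Walking from position 0: F t first holds at position 0, and t holds at every earlier position along the way, so t U F t holds.

Holds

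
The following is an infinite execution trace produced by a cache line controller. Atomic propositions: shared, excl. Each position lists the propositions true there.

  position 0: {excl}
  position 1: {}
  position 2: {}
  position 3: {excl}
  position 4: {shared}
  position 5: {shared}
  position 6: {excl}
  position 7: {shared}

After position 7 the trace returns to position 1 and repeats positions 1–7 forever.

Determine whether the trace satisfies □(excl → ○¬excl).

Satisfied

excl → ○¬excl holds at every position 0..7, and those are all positions ever visited, so □(excl → ○¬excl) holds.
Positions where excl holds: 0, 3, 6.
Check ○¬excl at each: 0→ok, 3→ok, 6→ok.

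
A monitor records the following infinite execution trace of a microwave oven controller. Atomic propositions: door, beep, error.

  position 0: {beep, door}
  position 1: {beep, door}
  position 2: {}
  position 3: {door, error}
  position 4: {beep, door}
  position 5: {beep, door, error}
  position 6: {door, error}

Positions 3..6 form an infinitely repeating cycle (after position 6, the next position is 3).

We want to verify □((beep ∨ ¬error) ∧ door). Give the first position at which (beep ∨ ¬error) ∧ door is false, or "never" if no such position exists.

Check (beep ∨ ¬error) ∧ door at each position in order: 0 ✓, 1 ✓.
At position 2 the labels are {}, so (beep ∨ ¬error) ∧ door is false there. This is the first violation.

2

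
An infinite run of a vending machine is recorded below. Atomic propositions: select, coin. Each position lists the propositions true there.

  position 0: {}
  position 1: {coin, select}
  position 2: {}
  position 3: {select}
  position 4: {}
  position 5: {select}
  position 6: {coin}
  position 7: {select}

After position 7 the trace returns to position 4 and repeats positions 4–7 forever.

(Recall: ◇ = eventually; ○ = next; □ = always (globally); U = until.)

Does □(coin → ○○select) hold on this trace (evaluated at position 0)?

coin → ○○select must hold at every position from 0 onward. It fails at position 6, so □(coin → ○○select) is false.
Positions where coin holds: 1, 6.
Check ○○select at each: 1→ok, 6→fails.

No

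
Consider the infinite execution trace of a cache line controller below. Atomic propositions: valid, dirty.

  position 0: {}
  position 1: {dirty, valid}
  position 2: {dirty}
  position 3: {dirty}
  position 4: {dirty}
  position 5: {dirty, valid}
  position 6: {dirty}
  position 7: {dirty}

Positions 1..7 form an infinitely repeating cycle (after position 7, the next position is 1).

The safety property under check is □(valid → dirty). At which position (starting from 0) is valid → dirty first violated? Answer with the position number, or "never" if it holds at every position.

valid → dirty holds at every position 0..7, and those are all the positions the trace ever visits, so the invariant □(valid → dirty) is never violated.

never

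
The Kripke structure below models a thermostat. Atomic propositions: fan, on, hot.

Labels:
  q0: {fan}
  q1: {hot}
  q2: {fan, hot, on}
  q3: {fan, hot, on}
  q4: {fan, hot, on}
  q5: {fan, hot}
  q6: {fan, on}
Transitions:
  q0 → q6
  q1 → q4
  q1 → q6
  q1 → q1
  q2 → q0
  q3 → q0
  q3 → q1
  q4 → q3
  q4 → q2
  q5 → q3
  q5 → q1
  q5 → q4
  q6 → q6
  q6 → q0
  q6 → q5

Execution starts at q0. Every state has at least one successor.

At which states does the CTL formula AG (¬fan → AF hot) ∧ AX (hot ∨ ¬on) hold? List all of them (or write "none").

States satisfying ¬fan → AF hot: {q0, q1, q2, q3, q4, q5, q6}.
States satisfying AG (¬fan → AF hot): {q0, q1, q2, q3, q4, q5, q6}.
States satisfying hot ∨ ¬on: {q0, q1, q2, q3, q4, q5}.
States satisfying AX (hot ∨ ¬on): {q2, q3, q4, q5}.
States satisfying AG (¬fan → AF hot) ∧ AX (hot ∨ ¬on): {q2, q3, q4, q5}.

{q2, q3, q4, q5}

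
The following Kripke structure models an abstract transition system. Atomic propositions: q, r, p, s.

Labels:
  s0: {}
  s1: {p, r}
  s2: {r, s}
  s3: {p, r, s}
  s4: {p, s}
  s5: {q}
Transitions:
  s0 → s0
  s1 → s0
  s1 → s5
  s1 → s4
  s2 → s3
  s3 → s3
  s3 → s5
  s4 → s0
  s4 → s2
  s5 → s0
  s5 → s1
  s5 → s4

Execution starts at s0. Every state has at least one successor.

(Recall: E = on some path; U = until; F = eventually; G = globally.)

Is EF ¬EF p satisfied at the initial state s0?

Satisfied

States satisfying ¬EF p: {s0}.
States satisfying EF ¬EF p: {s0, s1, s2, s3, s4, s5}.
Some path from s0 reaches a state where ¬EF p holds.
s0 ∈ Sat(EF ¬EF p).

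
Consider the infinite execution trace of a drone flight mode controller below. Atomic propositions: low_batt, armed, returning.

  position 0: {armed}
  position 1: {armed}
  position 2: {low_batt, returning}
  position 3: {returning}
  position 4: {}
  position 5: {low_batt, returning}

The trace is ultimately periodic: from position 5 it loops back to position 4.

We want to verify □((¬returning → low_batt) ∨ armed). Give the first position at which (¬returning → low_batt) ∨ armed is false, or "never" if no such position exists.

4

Check (¬returning → low_batt) ∨ armed at each position in order: 0 ✓, 1 ✓, 2 ✓, 3 ✓.
At position 4 the labels are {}, so (¬returning → low_batt) ∨ armed is false there. This is the first violation.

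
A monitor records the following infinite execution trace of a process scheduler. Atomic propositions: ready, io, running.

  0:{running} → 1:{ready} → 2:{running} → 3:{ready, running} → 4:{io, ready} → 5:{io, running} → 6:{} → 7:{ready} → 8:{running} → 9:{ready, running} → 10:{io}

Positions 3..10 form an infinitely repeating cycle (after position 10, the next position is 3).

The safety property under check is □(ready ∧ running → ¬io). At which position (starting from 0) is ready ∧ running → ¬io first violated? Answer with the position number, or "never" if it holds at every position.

never

ready ∧ running → ¬io holds at every position 0..10, and those are all the positions the trace ever visits, so the invariant □(ready ∧ running → ¬io) is never violated.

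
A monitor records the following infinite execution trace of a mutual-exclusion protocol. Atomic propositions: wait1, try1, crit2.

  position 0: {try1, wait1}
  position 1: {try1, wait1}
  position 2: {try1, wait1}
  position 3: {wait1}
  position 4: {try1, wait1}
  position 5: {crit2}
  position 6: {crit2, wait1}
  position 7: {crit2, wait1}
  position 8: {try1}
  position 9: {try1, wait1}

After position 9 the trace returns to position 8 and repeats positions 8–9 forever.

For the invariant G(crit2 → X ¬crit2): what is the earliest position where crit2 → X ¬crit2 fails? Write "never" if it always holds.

5

Check crit2 → X ¬crit2 at each position in order: 0 ✓, 1 ✓, 2 ✓, 3 ✓, 4 ✓.
At position 5 the labels are {crit2} and the next position 6 has {crit2, wait1}, so crit2 → X ¬crit2 is false there. This is the first violation.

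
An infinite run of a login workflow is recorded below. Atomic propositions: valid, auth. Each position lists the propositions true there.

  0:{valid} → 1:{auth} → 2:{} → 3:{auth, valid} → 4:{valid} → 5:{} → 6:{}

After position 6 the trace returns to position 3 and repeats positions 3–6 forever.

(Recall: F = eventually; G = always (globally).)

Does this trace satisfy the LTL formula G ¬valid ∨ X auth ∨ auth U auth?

Yes

Walking from position 0: at position 0, auth has not yet held and auth fails, so auth U auth is false.
At position 0: G ¬valid ∨ X auth is true; auth U auth is false; so G ¬valid ∨ X auth ∨ auth U auth is true.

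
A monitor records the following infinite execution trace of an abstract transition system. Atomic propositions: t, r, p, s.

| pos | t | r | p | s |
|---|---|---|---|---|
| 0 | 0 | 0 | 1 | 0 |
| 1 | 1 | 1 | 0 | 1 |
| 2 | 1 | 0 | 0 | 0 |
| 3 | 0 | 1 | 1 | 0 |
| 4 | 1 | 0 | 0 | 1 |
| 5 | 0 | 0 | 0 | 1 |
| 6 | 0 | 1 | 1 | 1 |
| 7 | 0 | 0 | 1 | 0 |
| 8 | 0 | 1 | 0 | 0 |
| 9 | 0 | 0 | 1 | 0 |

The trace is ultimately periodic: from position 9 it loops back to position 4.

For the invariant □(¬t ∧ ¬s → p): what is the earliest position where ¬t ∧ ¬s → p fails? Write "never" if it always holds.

8

Check ¬t ∧ ¬s → p at each position in order: 0 ✓, 1 ✓, 2 ✓, 3 ✓, 4 ✓, 5 ✓, 6 ✓, 7 ✓.
At position 8 the labels are {r}, so ¬t ∧ ¬s → p is false there. This is the first violation.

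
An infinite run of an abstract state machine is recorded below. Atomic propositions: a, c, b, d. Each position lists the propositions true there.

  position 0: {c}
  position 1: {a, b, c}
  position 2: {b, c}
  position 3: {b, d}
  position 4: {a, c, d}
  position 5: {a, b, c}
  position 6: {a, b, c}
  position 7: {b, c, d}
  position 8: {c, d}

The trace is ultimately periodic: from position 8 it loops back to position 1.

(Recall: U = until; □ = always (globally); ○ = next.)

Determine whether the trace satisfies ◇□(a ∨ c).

No

□(a ∨ c) is false at every position 0..8, so it never becomes true and ◇□(a ∨ c) fails.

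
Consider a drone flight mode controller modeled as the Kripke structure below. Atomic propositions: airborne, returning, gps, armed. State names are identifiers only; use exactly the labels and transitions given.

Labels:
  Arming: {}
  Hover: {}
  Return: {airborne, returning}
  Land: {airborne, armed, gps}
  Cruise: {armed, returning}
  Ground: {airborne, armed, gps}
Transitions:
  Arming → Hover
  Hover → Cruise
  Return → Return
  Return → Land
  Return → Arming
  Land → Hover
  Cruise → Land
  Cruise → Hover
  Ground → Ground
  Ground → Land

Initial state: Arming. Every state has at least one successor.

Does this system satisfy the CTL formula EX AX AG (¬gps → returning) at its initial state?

States satisfying AX AG (¬gps → returning): ∅.
States satisfying EX AX AG (¬gps → returning): ∅.
No suitable path/successor from Arming witnesses the formula.
Arming ∉ Sat(EX AX AG (¬gps → returning)).

No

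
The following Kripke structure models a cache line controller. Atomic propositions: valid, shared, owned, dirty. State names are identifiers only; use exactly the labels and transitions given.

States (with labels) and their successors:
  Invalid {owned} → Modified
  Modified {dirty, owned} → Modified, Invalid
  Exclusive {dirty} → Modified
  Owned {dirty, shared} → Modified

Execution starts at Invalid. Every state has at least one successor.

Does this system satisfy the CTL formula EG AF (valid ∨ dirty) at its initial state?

States satisfying AF (valid ∨ dirty): {Invalid, Modified, Exclusive, Owned}.
States satisfying EG AF (valid ∨ dirty): {Invalid, Modified, Exclusive, Owned}.
Invalid ∈ Sat(EG AF (valid ∨ dirty)).

Satisfied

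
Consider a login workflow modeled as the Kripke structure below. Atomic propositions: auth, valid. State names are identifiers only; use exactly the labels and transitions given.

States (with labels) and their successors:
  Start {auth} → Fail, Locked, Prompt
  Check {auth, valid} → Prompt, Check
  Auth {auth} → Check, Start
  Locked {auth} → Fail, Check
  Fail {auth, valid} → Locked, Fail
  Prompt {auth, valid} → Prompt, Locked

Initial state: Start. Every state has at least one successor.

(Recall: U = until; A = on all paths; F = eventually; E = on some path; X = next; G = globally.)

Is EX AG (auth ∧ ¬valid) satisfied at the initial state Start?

States satisfying AG (auth ∧ ¬valid): ∅.
States satisfying EX AG (auth ∧ ¬valid): ∅.
No suitable path/successor from Start witnesses the formula.
Start ∉ Sat(EX AG (auth ∧ ¬valid)).

Does not hold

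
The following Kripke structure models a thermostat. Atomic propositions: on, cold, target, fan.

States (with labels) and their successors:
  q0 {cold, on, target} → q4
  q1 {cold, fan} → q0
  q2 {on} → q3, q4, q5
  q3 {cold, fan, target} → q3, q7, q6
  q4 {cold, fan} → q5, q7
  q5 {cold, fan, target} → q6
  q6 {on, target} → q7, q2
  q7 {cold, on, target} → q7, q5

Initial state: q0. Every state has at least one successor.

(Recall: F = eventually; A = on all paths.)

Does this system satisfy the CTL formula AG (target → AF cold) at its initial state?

States satisfying target → AF cold: {q0, q1, q2, q3, q4, q5, q6, q7}.
States satisfying AG (target → AF cold): {q0, q1, q2, q3, q4, q5, q6, q7}.
Every state reachable from q0 satisfies target → AF cold.
q0 ∈ Sat(AG (target → AF cold)).

Satisfied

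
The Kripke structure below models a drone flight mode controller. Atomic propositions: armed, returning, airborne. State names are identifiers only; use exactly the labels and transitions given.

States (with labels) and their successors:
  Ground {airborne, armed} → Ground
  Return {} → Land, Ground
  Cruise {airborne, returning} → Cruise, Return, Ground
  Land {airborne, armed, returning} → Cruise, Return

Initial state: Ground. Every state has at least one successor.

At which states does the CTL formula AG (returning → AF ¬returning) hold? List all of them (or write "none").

States satisfying returning → AF ¬returning: {Ground, Return}.
States satisfying AG (returning → AF ¬returning): {Ground}.

{Ground}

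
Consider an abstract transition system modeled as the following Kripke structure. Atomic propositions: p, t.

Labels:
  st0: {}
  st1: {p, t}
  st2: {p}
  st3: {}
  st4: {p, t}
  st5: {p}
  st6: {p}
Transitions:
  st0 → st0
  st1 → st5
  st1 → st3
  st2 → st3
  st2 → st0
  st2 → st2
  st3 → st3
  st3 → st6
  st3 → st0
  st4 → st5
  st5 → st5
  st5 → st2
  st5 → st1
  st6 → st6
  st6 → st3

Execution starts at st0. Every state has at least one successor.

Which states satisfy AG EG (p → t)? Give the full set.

{st0}

States satisfying EG (p → t): {st0, st1, st3}.
States satisfying AG EG (p → t): {st0}.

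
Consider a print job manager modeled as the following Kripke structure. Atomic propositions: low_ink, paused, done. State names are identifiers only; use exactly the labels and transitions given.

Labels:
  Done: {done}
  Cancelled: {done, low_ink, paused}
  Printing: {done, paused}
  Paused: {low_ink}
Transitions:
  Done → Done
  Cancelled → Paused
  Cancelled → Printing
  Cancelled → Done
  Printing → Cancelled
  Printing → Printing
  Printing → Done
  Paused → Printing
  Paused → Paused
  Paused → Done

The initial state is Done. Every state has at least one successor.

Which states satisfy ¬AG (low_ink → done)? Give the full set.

States satisfying low_ink → done: {Done, Cancelled, Printing}.
States satisfying AG (low_ink → done): {Done}.
States satisfying ¬AG (low_ink → done): {Cancelled, Printing, Paused}.

{Cancelled, Printing, Paused}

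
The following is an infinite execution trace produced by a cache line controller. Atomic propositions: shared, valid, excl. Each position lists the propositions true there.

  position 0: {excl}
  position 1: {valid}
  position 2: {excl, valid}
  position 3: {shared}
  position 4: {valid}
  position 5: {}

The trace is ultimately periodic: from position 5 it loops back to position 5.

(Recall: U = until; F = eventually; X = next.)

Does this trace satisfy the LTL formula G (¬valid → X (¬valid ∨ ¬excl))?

Satisfied

¬valid → X (¬valid ∨ ¬excl) holds at every position 0..5, and those are all positions ever visited, so G (¬valid → X (¬valid ∨ ¬excl)) holds.
Positions where ¬valid holds: 0, 3, 5.
Check X (¬valid ∨ ¬excl) at each: 0→ok, 3→ok, 5→ok.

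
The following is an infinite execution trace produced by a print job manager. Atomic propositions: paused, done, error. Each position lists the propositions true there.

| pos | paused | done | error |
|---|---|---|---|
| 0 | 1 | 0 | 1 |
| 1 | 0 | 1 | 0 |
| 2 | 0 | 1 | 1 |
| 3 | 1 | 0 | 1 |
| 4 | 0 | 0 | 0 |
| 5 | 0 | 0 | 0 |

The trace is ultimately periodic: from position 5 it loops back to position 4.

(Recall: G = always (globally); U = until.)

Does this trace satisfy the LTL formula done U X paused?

Walking from position 0: at position 0, X paused has not yet held and done fails, so done U X paused is false.

No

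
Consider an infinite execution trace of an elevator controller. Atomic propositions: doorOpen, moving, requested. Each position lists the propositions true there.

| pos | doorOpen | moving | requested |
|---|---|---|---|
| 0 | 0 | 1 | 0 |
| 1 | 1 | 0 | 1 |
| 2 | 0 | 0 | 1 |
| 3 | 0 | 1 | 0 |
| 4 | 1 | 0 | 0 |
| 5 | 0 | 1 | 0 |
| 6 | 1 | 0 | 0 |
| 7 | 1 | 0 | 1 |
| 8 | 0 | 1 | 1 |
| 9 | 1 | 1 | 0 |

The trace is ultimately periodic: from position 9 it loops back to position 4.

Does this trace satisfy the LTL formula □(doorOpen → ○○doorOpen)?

doorOpen → ○○doorOpen must hold at every position from 0 onward. It fails at position 1, so □(doorOpen → ○○doorOpen) is false.
Positions where doorOpen holds: 1, 4, 6, 7, 9.
Check ○○doorOpen at each: 1→fails, 4→ok, 6→fails, 7→ok, 9→fails.

Does not hold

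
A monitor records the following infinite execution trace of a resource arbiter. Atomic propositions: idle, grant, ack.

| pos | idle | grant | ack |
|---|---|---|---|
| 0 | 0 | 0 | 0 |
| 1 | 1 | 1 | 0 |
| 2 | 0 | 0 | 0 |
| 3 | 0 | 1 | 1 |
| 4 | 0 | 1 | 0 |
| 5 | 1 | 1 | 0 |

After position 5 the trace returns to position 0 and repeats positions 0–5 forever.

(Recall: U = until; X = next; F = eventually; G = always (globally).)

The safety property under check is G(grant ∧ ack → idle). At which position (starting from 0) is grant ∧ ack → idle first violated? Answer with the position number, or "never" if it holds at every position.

3

Check grant ∧ ack → idle at each position in order: 0 ✓, 1 ✓, 2 ✓.
At position 3 the labels are {ack, grant}, so grant ∧ ack → idle is false there. This is the first violation.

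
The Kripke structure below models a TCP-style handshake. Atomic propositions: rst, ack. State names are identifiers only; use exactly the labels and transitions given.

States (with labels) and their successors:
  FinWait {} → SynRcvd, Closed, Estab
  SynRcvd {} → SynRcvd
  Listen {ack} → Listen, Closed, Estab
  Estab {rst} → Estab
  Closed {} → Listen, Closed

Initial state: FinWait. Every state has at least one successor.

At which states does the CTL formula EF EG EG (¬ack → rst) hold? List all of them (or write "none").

{FinWait, Listen, Estab, Closed}

States satisfying EG EG (¬ack → rst): {Listen, Estab}.
States satisfying EF EG EG (¬ack → rst): {FinWait, Listen, Estab, Closed}.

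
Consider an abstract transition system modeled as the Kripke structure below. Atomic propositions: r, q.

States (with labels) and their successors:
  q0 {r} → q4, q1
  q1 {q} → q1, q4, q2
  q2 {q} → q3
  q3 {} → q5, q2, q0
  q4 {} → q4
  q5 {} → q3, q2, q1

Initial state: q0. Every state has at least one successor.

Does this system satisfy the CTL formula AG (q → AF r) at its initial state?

Does not hold

States satisfying q → AF r: {q0, q3, q4, q5}.
States satisfying AG (q → AF r): {q4}.
q1 is reachable from q0 and violates q → AF r, so AG fails at q0.
q0 ∉ Sat(AG (q → AF r)).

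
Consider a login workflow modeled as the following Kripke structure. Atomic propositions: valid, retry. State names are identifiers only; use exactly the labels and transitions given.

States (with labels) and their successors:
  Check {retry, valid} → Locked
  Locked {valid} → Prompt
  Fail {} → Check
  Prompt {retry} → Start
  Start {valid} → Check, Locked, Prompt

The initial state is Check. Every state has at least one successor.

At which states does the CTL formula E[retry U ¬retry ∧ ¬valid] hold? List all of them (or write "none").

States satisfying retry: {Check, Prompt}.
States satisfying ¬retry ∧ ¬valid: {Fail}.
States satisfying E[retry U ¬retry ∧ ¬valid]: {Fail}.

{Fail}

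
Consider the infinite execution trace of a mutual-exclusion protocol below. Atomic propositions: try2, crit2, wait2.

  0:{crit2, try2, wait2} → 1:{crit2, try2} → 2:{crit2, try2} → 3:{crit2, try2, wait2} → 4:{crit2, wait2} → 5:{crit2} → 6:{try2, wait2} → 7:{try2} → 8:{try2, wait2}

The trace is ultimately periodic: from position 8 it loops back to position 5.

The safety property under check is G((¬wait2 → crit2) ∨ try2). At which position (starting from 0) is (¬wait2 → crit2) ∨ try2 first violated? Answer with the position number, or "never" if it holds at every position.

(¬wait2 → crit2) ∨ try2 holds at every position 0..8, and those are all the positions the trace ever visits, so the invariant G((¬wait2 → crit2) ∨ try2) is never violated.

never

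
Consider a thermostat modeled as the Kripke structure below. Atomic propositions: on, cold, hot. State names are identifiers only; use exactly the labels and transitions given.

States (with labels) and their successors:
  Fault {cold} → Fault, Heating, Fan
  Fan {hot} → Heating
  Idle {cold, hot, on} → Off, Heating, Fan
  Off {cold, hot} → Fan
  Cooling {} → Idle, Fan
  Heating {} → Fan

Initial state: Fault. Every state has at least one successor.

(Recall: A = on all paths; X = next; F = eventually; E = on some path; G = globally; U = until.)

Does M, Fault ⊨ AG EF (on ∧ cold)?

States satisfying EF (on ∧ cold): {Idle, Cooling}.
States satisfying AG EF (on ∧ cold): ∅.
Fan is reachable from Fault and violates EF (on ∧ cold), so AG fails at Fault.
Fault ∉ Sat(AG EF (on ∧ cold)).

No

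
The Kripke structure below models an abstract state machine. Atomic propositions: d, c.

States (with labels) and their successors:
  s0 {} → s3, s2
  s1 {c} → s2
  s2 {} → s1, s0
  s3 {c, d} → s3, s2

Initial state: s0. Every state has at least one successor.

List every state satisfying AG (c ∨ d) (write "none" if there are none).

States satisfying c ∨ d: {s1, s3}.
States satisfying AG (c ∨ d): ∅.

none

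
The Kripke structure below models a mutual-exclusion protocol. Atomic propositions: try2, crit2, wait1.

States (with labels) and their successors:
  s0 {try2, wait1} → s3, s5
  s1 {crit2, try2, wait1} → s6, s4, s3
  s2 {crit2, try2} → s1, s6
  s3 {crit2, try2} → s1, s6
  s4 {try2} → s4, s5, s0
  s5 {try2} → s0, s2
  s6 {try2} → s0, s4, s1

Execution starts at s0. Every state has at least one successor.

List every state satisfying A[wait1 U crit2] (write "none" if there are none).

States satisfying wait1: {s0, s1}.
States satisfying crit2: {s1, s2, s3}.
States satisfying A[wait1 U crit2]: {s1, s2, s3}.

{s1, s2, s3}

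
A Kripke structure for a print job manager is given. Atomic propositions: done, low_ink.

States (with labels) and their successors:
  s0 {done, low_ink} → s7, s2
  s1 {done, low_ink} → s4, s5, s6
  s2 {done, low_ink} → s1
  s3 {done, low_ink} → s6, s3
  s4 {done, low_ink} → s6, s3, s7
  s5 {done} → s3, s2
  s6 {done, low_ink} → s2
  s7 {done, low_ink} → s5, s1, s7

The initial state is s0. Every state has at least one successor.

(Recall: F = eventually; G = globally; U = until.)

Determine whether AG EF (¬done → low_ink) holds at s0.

States satisfying EF (¬done → low_ink): {s0, s1, s2, s3, s4, s5, s6, s7}.
States satisfying AG EF (¬done → low_ink): {s0, s1, s2, s3, s4, s5, s6, s7}.
Every state reachable from s0 satisfies EF (¬done → low_ink).
s0 ∈ Sat(AG EF (¬done → low_ink)).

Yes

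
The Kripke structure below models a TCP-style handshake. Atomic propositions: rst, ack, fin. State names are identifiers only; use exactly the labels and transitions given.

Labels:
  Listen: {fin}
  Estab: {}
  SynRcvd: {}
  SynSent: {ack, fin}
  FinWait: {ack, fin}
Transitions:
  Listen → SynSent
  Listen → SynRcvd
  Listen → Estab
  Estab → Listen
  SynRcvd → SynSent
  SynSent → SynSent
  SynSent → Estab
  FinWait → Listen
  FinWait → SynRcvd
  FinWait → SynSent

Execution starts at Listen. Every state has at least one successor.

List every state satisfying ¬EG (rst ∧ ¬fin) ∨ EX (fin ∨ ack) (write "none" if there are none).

States satisfying rst ∧ ¬fin: ∅.
States satisfying EG (rst ∧ ¬fin): ∅.
States satisfying ¬EG (rst ∧ ¬fin): {Listen, Estab, SynRcvd, SynSent, FinWait}.
States satisfying fin ∨ ack: {Listen, SynSent, FinWait}.
States satisfying EX (fin ∨ ack): {Listen, Estab, SynRcvd, SynSent, FinWait}.
States satisfying ¬EG (rst ∧ ¬fin) ∨ EX (fin ∨ ack): {Listen, Estab, SynRcvd, SynSent, FinWait}.

{Listen, Estab, SynRcvd, SynSent, FinWait}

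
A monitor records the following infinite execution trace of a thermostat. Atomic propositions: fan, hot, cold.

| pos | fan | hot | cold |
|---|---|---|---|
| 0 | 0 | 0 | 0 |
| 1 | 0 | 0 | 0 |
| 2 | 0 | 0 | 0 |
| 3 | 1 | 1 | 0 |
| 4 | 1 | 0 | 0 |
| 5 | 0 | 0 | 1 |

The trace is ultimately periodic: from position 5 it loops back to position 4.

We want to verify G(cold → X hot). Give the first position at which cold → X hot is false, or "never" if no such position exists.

5

Check cold → X hot at each position in order: 0 ✓, 1 ✓, 2 ✓, 3 ✓, 4 ✓.
At position 5 the labels are {cold} and the next position 4 has {fan}, so cold → X hot is false there. This is the first violation.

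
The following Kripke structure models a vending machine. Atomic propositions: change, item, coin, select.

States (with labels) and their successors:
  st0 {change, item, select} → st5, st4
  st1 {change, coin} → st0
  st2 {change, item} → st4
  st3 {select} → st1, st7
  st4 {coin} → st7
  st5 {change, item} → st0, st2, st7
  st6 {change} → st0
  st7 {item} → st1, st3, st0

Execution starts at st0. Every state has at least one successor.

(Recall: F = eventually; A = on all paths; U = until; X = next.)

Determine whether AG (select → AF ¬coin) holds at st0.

Satisfied

States satisfying select → AF ¬coin: {st0, st1, st2, st3, st4, st5, st6, st7}.
States satisfying AG (select → AF ¬coin): {st0, st1, st2, st3, st4, st5, st6, st7}.
Every state reachable from st0 satisfies select → AF ¬coin.
st0 ∈ Sat(AG (select → AF ¬coin)).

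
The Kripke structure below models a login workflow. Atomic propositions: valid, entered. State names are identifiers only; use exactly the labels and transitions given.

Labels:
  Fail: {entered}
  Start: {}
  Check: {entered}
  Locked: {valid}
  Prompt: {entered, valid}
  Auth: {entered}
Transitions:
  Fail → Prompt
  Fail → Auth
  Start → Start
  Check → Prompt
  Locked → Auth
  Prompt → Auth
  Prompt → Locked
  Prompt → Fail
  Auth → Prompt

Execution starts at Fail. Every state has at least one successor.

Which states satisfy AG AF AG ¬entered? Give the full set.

States satisfying AF AG ¬entered: {Start}.
States satisfying AG AF AG ¬entered: {Start}.

{Start}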